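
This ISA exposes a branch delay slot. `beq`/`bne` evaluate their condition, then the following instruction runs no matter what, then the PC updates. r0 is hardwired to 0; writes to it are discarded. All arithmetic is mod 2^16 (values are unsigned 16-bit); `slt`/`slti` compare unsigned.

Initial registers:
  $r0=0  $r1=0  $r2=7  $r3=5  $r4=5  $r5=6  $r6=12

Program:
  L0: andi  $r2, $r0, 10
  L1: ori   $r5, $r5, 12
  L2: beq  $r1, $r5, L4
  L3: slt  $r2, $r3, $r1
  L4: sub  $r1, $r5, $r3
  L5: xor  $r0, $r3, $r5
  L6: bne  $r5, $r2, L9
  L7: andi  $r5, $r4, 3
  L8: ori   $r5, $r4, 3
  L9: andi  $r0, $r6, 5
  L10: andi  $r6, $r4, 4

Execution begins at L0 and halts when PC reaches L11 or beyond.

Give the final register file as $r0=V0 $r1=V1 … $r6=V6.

$r0=0 $r1=9 $r2=0 $r3=5 $r4=5 $r5=1 $r6=4

  step pc=0: andi  $r2, $r0, 10  regs=(0,0,0,5,5,6,12)
  step pc=1: ori   $r5, $r5, 12  regs=(0,0,0,5,5,14,12)
  step pc=2: beq  $r1, $r5, L4  cond=F  regs=(0,0,0,5,5,14,12)
  step pc=3: slt  $r2, $r3, $r1  regs=(0,0,0,5,5,14,12)
  step pc=4: sub  $r1, $r5, $r3  regs=(0,9,0,5,5,14,12)
  step pc=5: xor  $r0, $r3, $r5  regs=(0,9,0,5,5,14,12)
  step pc=6: bne  $r5, $r2, L9  cond=T  regs=(0,9,0,5,5,14,12)
  step pc=7: andi  $r5, $r4, 3  regs=(0,9,0,5,5,1,12)
  step pc=9: andi  $r0, $r6, 5  regs=(0,9,0,5,5,1,12)
  step pc=10: andi  $r6, $r4, 4  regs=(0,9,0,5,5,1,4)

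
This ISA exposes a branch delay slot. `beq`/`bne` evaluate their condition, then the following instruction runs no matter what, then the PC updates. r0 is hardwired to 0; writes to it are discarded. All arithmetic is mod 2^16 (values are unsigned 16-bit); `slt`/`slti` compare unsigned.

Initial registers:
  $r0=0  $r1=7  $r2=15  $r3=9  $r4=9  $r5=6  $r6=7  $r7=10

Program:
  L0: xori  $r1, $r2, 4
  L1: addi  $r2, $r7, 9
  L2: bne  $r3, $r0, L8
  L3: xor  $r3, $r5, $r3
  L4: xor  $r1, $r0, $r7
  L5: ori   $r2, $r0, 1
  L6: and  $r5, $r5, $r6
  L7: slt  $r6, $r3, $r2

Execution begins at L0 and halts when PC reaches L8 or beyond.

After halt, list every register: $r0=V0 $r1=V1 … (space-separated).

#0 xori  $r1, $r2, 4 ; 0/11/15/9/9/6/7/10
#1 addi  $r2, $r7, 9 ; 0/11/19/9/9/6/7/10
#2 bne  $r3, $r0, L8 ; 0/11/19/9/9/6/7/10 ; →target
#3 xor  $r3, $r5, $r3 ; 0/11/19/15/9/6/7/10

$r0=0 $r1=11 $r2=19 $r3=15 $r4=9 $r5=6 $r6=7 $r7=10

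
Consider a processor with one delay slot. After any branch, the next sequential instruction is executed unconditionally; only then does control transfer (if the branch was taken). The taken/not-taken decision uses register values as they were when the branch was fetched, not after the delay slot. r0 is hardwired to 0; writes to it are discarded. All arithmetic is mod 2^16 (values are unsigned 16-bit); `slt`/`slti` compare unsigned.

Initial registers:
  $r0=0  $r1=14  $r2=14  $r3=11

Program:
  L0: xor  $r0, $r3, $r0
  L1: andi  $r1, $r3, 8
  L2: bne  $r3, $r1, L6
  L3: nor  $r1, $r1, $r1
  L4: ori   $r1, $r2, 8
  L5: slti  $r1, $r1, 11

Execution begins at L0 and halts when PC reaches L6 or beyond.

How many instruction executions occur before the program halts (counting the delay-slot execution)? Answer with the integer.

4

  step pc=0: xor  $r0, $r3, $r0  regs=(0,14,14,11)
  step pc=1: andi  $r1, $r3, 8  regs=(0,8,14,11)
  step pc=2: bne  $r3, $r1, L6  cond=T  regs=(0,8,14,11)
  step pc=3: nor  $r1, $r1, $r1  regs=(0,65527,14,11)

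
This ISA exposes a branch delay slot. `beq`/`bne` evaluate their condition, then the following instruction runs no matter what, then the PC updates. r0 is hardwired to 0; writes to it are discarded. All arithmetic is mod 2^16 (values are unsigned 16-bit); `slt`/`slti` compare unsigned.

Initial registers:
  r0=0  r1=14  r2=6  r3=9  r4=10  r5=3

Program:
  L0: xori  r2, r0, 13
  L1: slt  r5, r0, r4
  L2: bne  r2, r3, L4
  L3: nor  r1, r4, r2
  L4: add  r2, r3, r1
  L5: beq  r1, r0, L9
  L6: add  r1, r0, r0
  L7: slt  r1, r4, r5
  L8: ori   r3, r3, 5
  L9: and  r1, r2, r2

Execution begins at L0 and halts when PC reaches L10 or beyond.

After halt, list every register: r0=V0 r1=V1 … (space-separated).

r0=0 r1=65529 r2=65529 r3=13 r4=10 r5=1

  step pc=0: xori  r2, r0, 13  regs=(0,14,13,9,10,3)
  step pc=1: slt  r5, r0, r4  regs=(0,14,13,9,10,1)
  step pc=2: bne  r2, r3, L4  cond=T  regs=(0,14,13,9,10,1)
  step pc=3: nor  r1, r4, r2  regs=(0,65520,13,9,10,1)
  step pc=4: add  r2, r3, r1  regs=(0,65520,65529,9,10,1)
  step pc=5: beq  r1, r0, L9  cond=F  regs=(0,65520,65529,9,10,1)
  step pc=6: add  r1, r0, r0  regs=(0,0,65529,9,10,1)
  step pc=7: slt  r1, r4, r5  regs=(0,0,65529,9,10,1)
  step pc=8: ori   r3, r3, 5  regs=(0,0,65529,13,10,1)
  step pc=9: and  r1, r2, r2  regs=(0,65529,65529,13,10,1)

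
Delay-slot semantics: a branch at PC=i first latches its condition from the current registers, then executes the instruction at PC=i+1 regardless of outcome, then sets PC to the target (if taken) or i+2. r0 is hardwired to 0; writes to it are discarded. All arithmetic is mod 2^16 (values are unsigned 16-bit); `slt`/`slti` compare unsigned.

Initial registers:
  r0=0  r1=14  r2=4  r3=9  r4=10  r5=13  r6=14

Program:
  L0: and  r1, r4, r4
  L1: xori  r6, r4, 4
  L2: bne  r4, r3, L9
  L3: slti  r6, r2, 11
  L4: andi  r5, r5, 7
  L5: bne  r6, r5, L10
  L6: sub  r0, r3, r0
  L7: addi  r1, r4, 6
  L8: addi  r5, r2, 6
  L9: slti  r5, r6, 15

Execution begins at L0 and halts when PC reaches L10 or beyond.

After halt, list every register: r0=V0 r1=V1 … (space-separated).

#0 and  r1, r4, r4 ; 0/10/4/9/10/13/14
#1 xori  r6, r4, 4 ; 0/10/4/9/10/13/14
#2 bne  r4, r3, L9 ; 0/10/4/9/10/13/14 ; →target
#3 slti  r6, r2, 11 ; 0/10/4/9/10/13/1
#9 slti  r5, r6, 15 ; 0/10/4/9/10/1/1

r0=0 r1=10 r2=4 r3=9 r4=10 r5=1 r6=1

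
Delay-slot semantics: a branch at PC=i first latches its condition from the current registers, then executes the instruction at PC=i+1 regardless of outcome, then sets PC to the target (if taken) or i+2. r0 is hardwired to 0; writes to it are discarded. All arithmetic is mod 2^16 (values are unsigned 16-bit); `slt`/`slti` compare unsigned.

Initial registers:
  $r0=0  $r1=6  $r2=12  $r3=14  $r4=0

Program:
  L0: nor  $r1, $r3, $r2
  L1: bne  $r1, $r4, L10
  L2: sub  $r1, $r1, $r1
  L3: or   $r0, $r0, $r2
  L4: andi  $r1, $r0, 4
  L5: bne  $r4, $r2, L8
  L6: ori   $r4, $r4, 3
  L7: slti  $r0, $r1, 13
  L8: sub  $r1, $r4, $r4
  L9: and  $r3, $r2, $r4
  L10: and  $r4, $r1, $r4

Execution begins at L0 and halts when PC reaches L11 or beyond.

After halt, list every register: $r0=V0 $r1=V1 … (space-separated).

  step pc=0: nor  $r1, $r3, $r2  regs=(0,65521,12,14,0)
  step pc=1: bne  $r1, $r4, L10  cond=T  regs=(0,65521,12,14,0)
  step pc=2: sub  $r1, $r1, $r1  regs=(0,0,12,14,0)
  step pc=10: and  $r4, $r1, $r4  regs=(0,0,12,14,0)

$r0=0 $r1=0 $r2=12 $r3=14 $r4=0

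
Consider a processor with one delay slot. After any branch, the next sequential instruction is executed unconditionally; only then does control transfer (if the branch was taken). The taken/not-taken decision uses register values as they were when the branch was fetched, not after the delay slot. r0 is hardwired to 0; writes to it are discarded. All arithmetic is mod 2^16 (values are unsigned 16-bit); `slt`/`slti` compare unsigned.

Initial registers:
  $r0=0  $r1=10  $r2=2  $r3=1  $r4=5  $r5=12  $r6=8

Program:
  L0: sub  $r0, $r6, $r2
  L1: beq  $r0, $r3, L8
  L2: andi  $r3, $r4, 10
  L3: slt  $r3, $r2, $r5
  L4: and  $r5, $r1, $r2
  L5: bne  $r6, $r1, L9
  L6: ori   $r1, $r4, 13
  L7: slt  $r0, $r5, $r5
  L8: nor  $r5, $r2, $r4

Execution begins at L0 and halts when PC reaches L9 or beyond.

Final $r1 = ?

PC=0  sub  $r0, $r6, $r2     | $r0=0 $r1=10 $r2=2 $r3=1 $r4=5 $r5=12 $r6=8
PC=1  beq  $r0, $r3, L8      | $r0=0 $r1=10 $r2=2 $r3=1 $r4=5 $r5=12 $r6=8  [not taken]
PC=2  andi  $r3, $r4, 10     | $r0=0 $r1=10 $r2=2 $r3=0 $r4=5 $r5=12 $r6=8
PC=3  slt  $r3, $r2, $r5     | $r0=0 $r1=10 $r2=2 $r3=1 $r4=5 $r5=12 $r6=8
PC=4  and  $r5, $r1, $r2     | $r0=0 $r1=10 $r2=2 $r3=1 $r4=5 $r5=2 $r6=8
PC=5  bne  $r6, $r1, L9      | $r0=0 $r1=10 $r2=2 $r3=1 $r4=5 $r5=2 $r6=8  [TAKEN]
PC=6  ori   $r1, $r4, 13     | $r0=0 $r1=13 $r2=2 $r3=1 $r4=5 $r5=2 $r6=8

13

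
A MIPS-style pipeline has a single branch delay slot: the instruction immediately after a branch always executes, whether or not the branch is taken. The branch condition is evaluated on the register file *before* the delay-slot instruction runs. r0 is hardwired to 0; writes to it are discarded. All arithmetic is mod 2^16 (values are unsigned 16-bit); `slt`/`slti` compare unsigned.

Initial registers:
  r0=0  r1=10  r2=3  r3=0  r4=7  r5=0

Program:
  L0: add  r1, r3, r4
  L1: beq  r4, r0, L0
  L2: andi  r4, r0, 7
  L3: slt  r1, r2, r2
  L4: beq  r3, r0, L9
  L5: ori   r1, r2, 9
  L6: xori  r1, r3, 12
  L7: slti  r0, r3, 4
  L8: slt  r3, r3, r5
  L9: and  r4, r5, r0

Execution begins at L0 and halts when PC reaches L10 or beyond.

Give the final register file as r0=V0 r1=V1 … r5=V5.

[0] add  r1, r3, r4  →  {r0:0, r1:7, r2:3, r3:0, r4:7, r5:0}
[1] beq  r4, r0, L0  →  {r0:0, r1:7, r2:3, r3:0, r4:7, r5:0}  ⟨branch fallthrough⟩
[2] andi  r4, r0, 7  →  {r0:0, r1:7, r2:3, r3:0, r4:0, r5:0}
[3] slt  r1, r2, r2  →  {r0:0, r1:0, r2:3, r3:0, r4:0, r5:0}
[4] beq  r3, r0, L9  →  {r0:0, r1:0, r2:3, r3:0, r4:0, r5:0}  ⟨branch taken⟩
[5] ori   r1, r2, 9  →  {r0:0, r1:11, r2:3, r3:0, r4:0, r5:0}
[9] and  r4, r5, r0  →  {r0:0, r1:11, r2:3, r3:0, r4:0, r5:0}

r0=0 r1=11 r2=3 r3=0 r4=0 r5=0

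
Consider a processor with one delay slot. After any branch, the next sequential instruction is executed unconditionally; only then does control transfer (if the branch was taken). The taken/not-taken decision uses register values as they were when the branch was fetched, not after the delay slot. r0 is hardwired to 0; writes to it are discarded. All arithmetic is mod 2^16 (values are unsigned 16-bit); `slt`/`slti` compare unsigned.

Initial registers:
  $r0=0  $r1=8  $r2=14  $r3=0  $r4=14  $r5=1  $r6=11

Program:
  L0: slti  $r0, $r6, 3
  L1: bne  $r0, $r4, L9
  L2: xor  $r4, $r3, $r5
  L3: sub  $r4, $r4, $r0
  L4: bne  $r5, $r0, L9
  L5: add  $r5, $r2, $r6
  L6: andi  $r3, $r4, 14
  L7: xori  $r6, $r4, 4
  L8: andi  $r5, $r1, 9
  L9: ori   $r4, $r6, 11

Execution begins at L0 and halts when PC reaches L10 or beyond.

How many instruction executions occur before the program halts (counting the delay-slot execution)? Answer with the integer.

4

  step pc=0: slti  $r0, $r6, 3  regs=(0,8,14,0,14,1,11)
  step pc=1: bne  $r0, $r4, L9  cond=T  regs=(0,8,14,0,14,1,11)
  step pc=2: xor  $r4, $r3, $r5  regs=(0,8,14,0,1,1,11)
  step pc=9: ori   $r4, $r6, 11  regs=(0,8,14,0,11,1,11)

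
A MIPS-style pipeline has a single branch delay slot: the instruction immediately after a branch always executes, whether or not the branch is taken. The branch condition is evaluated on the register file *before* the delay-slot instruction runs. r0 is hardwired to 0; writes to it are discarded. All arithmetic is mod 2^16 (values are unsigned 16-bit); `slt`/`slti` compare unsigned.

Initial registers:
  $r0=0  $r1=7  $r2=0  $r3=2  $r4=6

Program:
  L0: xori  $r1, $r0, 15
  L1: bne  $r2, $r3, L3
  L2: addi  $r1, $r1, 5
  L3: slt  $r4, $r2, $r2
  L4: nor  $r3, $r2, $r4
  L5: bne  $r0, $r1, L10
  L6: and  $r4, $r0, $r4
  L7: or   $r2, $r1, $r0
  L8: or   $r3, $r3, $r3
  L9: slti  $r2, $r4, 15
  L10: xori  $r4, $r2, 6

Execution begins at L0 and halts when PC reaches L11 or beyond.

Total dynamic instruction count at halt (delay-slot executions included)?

8

#0 xori  $r1, $r0, 15 ; 0/15/0/2/6
#1 bne  $r2, $r3, L3 ; 0/15/0/2/6 ; →target
#2 addi  $r1, $r1, 5 ; 0/20/0/2/6
#3 slt  $r4, $r2, $r2 ; 0/20/0/2/0
#4 nor  $r3, $r2, $r4 ; 0/20/0/65535/0
#5 bne  $r0, $r1, L10 ; 0/20/0/65535/0 ; →target
#6 and  $r4, $r0, $r4 ; 0/20/0/65535/0
#10 xori  $r4, $r2, 6 ; 0/20/0/65535/6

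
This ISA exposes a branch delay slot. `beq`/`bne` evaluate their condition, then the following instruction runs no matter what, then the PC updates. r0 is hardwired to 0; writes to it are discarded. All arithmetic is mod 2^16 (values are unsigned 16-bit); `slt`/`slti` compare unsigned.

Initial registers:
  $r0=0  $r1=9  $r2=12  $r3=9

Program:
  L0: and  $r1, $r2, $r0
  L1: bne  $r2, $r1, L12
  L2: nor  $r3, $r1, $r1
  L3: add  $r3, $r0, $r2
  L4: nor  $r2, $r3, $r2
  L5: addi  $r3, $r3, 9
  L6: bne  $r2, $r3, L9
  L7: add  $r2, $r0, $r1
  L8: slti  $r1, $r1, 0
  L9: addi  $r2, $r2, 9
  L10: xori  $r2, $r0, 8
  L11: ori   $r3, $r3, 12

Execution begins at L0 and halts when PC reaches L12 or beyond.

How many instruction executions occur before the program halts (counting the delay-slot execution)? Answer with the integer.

[0] and  $r1, $r2, $r0  →  {$r0:0, $r1:0, $r2:12, $r3:9}
[1] bne  $r2, $r1, L12  →  {$r0:0, $r1:0, $r2:12, $r3:9}  ⟨branch taken⟩
[2] nor  $r3, $r1, $r1  →  {$r0:0, $r1:0, $r2:12, $r3:65535}

3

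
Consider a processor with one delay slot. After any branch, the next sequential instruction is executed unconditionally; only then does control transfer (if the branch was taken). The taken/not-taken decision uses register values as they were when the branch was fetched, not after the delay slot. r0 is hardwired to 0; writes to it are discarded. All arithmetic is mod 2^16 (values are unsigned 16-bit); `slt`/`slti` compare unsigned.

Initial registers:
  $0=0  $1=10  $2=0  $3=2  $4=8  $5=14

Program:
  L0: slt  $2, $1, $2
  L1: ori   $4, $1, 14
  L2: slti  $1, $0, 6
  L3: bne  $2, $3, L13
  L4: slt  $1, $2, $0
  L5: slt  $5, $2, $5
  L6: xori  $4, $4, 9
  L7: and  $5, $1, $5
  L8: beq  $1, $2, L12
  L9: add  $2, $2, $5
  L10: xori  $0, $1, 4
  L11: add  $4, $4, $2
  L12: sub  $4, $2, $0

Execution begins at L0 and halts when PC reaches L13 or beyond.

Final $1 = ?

  step pc=0: slt  $2, $1, $2  regs=(0,10,0,2,8,14)
  step pc=1: ori   $4, $1, 14  regs=(0,10,0,2,14,14)
  step pc=2: slti  $1, $0, 6  regs=(0,1,0,2,14,14)
  step pc=3: bne  $2, $3, L13  cond=T  regs=(0,1,0,2,14,14)
  step pc=4: slt  $1, $2, $0  regs=(0,0,0,2,14,14)

0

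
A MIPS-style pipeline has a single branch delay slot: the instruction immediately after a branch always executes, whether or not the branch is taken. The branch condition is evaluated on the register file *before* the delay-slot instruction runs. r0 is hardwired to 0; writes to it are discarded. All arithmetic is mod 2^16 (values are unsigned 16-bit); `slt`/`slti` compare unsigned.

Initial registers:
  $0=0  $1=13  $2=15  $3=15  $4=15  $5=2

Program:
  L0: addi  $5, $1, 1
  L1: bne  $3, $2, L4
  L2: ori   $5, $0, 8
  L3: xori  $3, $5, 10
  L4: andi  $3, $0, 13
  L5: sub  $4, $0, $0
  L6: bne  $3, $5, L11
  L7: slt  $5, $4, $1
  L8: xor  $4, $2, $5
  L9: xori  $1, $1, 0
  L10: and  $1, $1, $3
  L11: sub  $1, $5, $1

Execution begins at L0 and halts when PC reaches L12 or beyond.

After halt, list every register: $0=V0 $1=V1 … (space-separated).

$0=0 $1=65524 $2=15 $3=0 $4=0 $5=1

PC=0  addi  $5, $1, 1        | $0=0 $1=13 $2=15 $3=15 $4=15 $5=14
PC=1  bne  $3, $2, L4        | $0=0 $1=13 $2=15 $3=15 $4=15 $5=14  [not taken]
PC=2  ori   $5, $0, 8        | $0=0 $1=13 $2=15 $3=15 $4=15 $5=8
PC=3  xori  $3, $5, 10       | $0=0 $1=13 $2=15 $3=2 $4=15 $5=8
PC=4  andi  $3, $0, 13       | $0=0 $1=13 $2=15 $3=0 $4=15 $5=8
PC=5  sub  $4, $0, $0        | $0=0 $1=13 $2=15 $3=0 $4=0 $5=8
PC=6  bne  $3, $5, L11       | $0=0 $1=13 $2=15 $3=0 $4=0 $5=8  [TAKEN]
PC=7  slt  $5, $4, $1        | $0=0 $1=13 $2=15 $3=0 $4=0 $5=1
PC=11 sub  $1, $5, $1        | $0=0 $1=65524 $2=15 $3=0 $4=0 $5=1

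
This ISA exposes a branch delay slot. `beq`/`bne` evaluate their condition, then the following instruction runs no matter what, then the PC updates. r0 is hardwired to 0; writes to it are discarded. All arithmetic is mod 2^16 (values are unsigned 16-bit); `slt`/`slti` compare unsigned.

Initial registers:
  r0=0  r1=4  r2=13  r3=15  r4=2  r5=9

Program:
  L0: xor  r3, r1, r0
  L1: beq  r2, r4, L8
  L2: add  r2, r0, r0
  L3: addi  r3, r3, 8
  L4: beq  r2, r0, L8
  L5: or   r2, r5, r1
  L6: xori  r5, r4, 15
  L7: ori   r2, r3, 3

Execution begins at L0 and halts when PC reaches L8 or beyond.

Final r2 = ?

13

PC=0  xor  r3, r1, r0        | r0=0 r1=4 r2=13 r3=4 r4=2 r5=9
PC=1  beq  r2, r4, L8        | r0=0 r1=4 r2=13 r3=4 r4=2 r5=9  [not taken]
PC=2  add  r2, r0, r0        | r0=0 r1=4 r2=0 r3=4 r4=2 r5=9
PC=3  addi  r3, r3, 8        | r0=0 r1=4 r2=0 r3=12 r4=2 r5=9
PC=4  beq  r2, r0, L8        | r0=0 r1=4 r2=0 r3=12 r4=2 r5=9  [TAKEN]
PC=5  or   r2, r5, r1        | r0=0 r1=4 r2=13 r3=12 r4=2 r5=9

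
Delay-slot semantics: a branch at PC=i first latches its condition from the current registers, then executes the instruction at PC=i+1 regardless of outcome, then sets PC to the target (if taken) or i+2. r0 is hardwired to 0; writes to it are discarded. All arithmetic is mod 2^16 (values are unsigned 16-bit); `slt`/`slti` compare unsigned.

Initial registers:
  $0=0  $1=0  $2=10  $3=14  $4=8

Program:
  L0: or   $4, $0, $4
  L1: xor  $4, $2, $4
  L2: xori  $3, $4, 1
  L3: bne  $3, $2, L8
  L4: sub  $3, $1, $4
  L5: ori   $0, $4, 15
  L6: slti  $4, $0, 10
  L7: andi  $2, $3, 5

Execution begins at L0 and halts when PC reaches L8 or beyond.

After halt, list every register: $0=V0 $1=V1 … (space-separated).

$0=0 $1=0 $2=10 $3=65534 $4=2

  step pc=0: or   $4, $0, $4  regs=(0,0,10,14,8)
  step pc=1: xor  $4, $2, $4  regs=(0,0,10,14,2)
  step pc=2: xori  $3, $4, 1  regs=(0,0,10,3,2)
  step pc=3: bne  $3, $2, L8  cond=T  regs=(0,0,10,3,2)
  step pc=4: sub  $3, $1, $4  regs=(0,0,10,65534,2)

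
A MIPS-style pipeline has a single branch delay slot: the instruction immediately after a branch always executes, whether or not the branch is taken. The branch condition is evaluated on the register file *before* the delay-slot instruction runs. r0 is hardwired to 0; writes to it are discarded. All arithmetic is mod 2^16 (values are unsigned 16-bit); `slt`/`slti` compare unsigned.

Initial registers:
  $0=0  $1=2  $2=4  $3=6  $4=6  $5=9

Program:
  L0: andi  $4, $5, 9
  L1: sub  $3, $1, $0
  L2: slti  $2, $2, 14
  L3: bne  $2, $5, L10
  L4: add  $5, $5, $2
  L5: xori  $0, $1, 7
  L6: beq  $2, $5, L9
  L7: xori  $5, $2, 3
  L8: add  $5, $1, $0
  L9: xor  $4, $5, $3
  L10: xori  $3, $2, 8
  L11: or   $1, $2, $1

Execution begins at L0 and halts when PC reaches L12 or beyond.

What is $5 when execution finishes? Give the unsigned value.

  step pc=0: andi  $4, $5, 9  regs=(0,2,4,6,9,9)
  step pc=1: sub  $3, $1, $0  regs=(0,2,4,2,9,9)
  step pc=2: slti  $2, $2, 14  regs=(0,2,1,2,9,9)
  step pc=3: bne  $2, $5, L10  cond=T  regs=(0,2,1,2,9,9)
  step pc=4: add  $5, $5, $2  regs=(0,2,1,2,9,10)
  step pc=10: xori  $3, $2, 8  regs=(0,2,1,9,9,10)
  step pc=11: or   $1, $2, $1  regs=(0,3,1,9,9,10)

10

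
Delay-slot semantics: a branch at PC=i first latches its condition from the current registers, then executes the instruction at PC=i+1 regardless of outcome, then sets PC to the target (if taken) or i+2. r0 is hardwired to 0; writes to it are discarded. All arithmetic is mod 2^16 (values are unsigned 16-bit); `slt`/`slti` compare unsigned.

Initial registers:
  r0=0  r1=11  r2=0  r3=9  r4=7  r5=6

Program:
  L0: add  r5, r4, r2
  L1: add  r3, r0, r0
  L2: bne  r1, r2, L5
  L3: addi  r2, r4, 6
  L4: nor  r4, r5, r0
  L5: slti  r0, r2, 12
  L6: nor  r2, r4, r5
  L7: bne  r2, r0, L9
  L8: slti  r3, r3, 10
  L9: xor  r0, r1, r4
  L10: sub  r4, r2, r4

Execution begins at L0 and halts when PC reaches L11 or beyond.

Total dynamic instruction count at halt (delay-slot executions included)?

  step pc=0: add  r5, r4, r2  regs=(0,11,0,9,7,7)
  step pc=1: add  r3, r0, r0  regs=(0,11,0,0,7,7)
  step pc=2: bne  r1, r2, L5  cond=T  regs=(0,11,0,0,7,7)
  step pc=3: addi  r2, r4, 6  regs=(0,11,13,0,7,7)
  step pc=5: slti  r0, r2, 12  regs=(0,11,13,0,7,7)
  step pc=6: nor  r2, r4, r5  regs=(0,11,65528,0,7,7)
  step pc=7: bne  r2, r0, L9  cond=T  regs=(0,11,65528,0,7,7)
  step pc=8: slti  r3, r3, 10  regs=(0,11,65528,1,7,7)
  step pc=9: xor  r0, r1, r4  regs=(0,11,65528,1,7,7)
  step pc=10: sub  r4, r2, r4  regs=(0,11,65528,1,65521,7)

10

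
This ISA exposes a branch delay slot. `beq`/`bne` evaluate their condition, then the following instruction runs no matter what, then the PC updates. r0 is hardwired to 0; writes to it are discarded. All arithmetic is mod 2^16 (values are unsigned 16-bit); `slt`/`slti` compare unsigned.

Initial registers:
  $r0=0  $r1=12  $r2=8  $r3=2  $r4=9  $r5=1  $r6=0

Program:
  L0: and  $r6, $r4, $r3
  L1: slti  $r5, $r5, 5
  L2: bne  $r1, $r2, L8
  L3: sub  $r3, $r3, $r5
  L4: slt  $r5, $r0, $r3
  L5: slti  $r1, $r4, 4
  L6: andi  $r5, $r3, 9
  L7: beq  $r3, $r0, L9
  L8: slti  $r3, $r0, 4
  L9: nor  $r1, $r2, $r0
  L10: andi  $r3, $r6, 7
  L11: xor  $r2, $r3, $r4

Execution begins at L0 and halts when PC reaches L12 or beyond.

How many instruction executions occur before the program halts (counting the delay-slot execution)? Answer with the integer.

8

  step pc=0: and  $r6, $r4, $r3  regs=(0,12,8,2,9,1,0)
  step pc=1: slti  $r5, $r5, 5  regs=(0,12,8,2,9,1,0)
  step pc=2: bne  $r1, $r2, L8  cond=T  regs=(0,12,8,2,9,1,0)
  step pc=3: sub  $r3, $r3, $r5  regs=(0,12,8,1,9,1,0)
  step pc=8: slti  $r3, $r0, 4  regs=(0,12,8,1,9,1,0)
  step pc=9: nor  $r1, $r2, $r0  regs=(0,65527,8,1,9,1,0)
  step pc=10: andi  $r3, $r6, 7  regs=(0,65527,8,0,9,1,0)
  step pc=11: xor  $r2, $r3, $r4  regs=(0,65527,9,0,9,1,0)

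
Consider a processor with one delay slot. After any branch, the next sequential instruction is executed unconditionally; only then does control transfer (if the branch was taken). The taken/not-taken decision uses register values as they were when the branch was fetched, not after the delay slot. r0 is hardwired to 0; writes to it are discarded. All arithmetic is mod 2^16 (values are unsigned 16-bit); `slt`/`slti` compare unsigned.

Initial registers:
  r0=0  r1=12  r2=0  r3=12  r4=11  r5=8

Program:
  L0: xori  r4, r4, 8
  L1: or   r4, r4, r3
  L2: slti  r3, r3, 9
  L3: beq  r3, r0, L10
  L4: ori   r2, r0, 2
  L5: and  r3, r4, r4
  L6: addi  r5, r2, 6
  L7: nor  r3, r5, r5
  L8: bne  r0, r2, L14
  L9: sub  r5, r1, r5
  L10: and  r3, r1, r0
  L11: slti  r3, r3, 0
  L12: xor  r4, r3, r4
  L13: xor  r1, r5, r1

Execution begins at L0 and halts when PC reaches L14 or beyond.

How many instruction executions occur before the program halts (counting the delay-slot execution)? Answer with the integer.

9

#0 xori  r4, r4, 8 ; 0/12/0/12/3/8
#1 or   r4, r4, r3 ; 0/12/0/12/15/8
#2 slti  r3, r3, 9 ; 0/12/0/0/15/8
#3 beq  r3, r0, L10 ; 0/12/0/0/15/8 ; →target
#4 ori   r2, r0, 2 ; 0/12/2/0/15/8
#10 and  r3, r1, r0 ; 0/12/2/0/15/8
#11 slti  r3, r3, 0 ; 0/12/2/0/15/8
#12 xor  r4, r3, r4 ; 0/12/2/0/15/8
#13 xor  r1, r5, r1 ; 0/4/2/0/15/8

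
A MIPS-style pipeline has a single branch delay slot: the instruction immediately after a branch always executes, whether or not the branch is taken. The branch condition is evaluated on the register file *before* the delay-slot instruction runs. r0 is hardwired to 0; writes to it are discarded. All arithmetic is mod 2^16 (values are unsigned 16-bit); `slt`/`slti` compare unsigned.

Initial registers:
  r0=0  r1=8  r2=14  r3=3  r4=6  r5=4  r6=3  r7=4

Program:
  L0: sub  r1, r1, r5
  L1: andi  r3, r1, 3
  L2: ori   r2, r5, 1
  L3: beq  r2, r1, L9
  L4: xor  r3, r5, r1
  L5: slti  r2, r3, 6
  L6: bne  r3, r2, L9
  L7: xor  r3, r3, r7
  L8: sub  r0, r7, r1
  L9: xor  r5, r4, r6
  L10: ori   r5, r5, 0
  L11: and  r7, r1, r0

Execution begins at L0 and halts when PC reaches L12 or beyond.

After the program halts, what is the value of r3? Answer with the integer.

4

[0] sub  r1, r1, r5  →  {r0:0, r1:4, r2:14, r3:3, r4:6, r5:4, r6:3, r7:4}
[1] andi  r3, r1, 3  →  {r0:0, r1:4, r2:14, r3:0, r4:6, r5:4, r6:3, r7:4}
[2] ori   r2, r5, 1  →  {r0:0, r1:4, r2:5, r3:0, r4:6, r5:4, r6:3, r7:4}
[3] beq  r2, r1, L9  →  {r0:0, r1:4, r2:5, r3:0, r4:6, r5:4, r6:3, r7:4}  ⟨branch fallthrough⟩
[4] xor  r3, r5, r1  →  {r0:0, r1:4, r2:5, r3:0, r4:6, r5:4, r6:3, r7:4}
[5] slti  r2, r3, 6  →  {r0:0, r1:4, r2:1, r3:0, r4:6, r5:4, r6:3, r7:4}
[6] bne  r3, r2, L9  →  {r0:0, r1:4, r2:1, r3:0, r4:6, r5:4, r6:3, r7:4}  ⟨branch taken⟩
[7] xor  r3, r3, r7  →  {r0:0, r1:4, r2:1, r3:4, r4:6, r5:4, r6:3, r7:4}
[9] xor  r5, r4, r6  →  {r0:0, r1:4, r2:1, r3:4, r4:6, r5:5, r6:3, r7:4}
[10] ori   r5, r5, 0  →  {r0:0, r1:4, r2:1, r3:4, r4:6, r5:5, r6:3, r7:4}
[11] and  r7, r1, r0  →  {r0:0, r1:4, r2:1, r3:4, r4:6, r5:5, r6:3, r7:0}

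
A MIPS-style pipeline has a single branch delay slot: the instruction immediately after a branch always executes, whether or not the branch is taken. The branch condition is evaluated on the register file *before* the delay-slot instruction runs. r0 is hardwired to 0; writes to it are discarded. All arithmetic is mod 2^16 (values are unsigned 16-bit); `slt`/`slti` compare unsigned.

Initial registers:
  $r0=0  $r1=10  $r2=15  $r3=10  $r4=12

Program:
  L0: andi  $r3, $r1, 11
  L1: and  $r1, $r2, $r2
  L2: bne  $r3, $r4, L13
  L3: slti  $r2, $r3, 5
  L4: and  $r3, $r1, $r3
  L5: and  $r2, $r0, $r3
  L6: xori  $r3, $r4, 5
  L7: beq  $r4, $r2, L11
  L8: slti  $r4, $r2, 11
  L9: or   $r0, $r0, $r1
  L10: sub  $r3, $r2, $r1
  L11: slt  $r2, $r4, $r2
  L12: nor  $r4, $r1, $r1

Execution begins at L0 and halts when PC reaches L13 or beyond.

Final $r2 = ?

0

#0 andi  $r3, $r1, 11 ; 0/10/15/10/12
#1 and  $r1, $r2, $r2 ; 0/15/15/10/12
#2 bne  $r3, $r4, L13 ; 0/15/15/10/12 ; →target
#3 slti  $r2, $r3, 5 ; 0/15/0/10/12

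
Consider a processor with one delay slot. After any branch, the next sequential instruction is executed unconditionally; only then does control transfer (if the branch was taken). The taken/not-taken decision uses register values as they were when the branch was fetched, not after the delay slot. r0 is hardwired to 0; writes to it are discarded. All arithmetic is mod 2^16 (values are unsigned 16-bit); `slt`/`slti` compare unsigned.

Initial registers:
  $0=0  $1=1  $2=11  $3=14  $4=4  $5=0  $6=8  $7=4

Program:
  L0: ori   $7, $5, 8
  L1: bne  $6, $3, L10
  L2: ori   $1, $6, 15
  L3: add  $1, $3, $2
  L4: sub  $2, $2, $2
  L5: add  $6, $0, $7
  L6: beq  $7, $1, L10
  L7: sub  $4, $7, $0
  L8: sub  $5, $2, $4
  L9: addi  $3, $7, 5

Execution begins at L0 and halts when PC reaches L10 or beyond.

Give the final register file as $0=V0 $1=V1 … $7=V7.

$0=0 $1=15 $2=11 $3=14 $4=4 $5=0 $6=8 $7=8

#0 ori   $7, $5, 8 ; 0/1/11/14/4/0/8/8
#1 bne  $6, $3, L10 ; 0/1/11/14/4/0/8/8 ; →target
#2 ori   $1, $6, 15 ; 0/15/11/14/4/0/8/8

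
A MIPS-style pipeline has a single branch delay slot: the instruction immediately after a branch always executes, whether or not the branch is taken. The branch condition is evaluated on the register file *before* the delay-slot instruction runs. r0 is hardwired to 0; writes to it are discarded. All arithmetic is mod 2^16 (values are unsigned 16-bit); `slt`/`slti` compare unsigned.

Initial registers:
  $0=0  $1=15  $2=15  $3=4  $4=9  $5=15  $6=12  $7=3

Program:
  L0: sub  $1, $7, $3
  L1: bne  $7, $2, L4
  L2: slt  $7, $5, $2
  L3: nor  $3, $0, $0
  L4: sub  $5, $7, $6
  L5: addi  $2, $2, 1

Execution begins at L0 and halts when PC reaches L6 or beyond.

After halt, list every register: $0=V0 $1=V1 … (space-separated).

$0=0 $1=65535 $2=16 $3=4 $4=9 $5=65524 $6=12 $7=0

  step pc=0: sub  $1, $7, $3  regs=(0,65535,15,4,9,15,12,3)
  step pc=1: bne  $7, $2, L4  cond=T  regs=(0,65535,15,4,9,15,12,3)
  step pc=2: slt  $7, $5, $2  regs=(0,65535,15,4,9,15,12,0)
  step pc=4: sub  $5, $7, $6  regs=(0,65535,15,4,9,65524,12,0)
  step pc=5: addi  $2, $2, 1  regs=(0,65535,16,4,9,65524,12,0)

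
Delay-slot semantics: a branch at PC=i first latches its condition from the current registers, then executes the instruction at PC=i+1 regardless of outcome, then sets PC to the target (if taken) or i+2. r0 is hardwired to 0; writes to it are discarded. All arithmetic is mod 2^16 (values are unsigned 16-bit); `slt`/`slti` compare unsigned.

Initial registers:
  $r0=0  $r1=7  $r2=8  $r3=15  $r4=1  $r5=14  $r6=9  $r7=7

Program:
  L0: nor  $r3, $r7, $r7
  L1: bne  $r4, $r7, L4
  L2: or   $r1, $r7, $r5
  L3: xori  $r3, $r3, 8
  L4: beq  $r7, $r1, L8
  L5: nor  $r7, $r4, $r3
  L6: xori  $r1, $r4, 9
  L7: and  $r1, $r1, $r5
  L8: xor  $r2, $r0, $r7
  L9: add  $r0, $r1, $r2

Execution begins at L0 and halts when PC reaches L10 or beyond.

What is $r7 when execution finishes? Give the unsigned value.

6

[0] nor  $r3, $r7, $r7  →  {$r0:0, $r1:7, $r2:8, $r3:65528, $r4:1, $r5:14, $r6:9, $r7:7}
[1] bne  $r4, $r7, L4  →  {$r0:0, $r1:7, $r2:8, $r3:65528, $r4:1, $r5:14, $r6:9, $r7:7}  ⟨branch taken⟩
[2] or   $r1, $r7, $r5  →  {$r0:0, $r1:15, $r2:8, $r3:65528, $r4:1, $r5:14, $r6:9, $r7:7}
[4] beq  $r7, $r1, L8  →  {$r0:0, $r1:15, $r2:8, $r3:65528, $r4:1, $r5:14, $r6:9, $r7:7}  ⟨branch fallthrough⟩
[5] nor  $r7, $r4, $r3  →  {$r0:0, $r1:15, $r2:8, $r3:65528, $r4:1, $r5:14, $r6:9, $r7:6}
[6] xori  $r1, $r4, 9  →  {$r0:0, $r1:8, $r2:8, $r3:65528, $r4:1, $r5:14, $r6:9, $r7:6}
[7] and  $r1, $r1, $r5  →  {$r0:0, $r1:8, $r2:8, $r3:65528, $r4:1, $r5:14, $r6:9, $r7:6}
[8] xor  $r2, $r0, $r7  →  {$r0:0, $r1:8, $r2:6, $r3:65528, $r4:1, $r5:14, $r6:9, $r7:6}
[9] add  $r0, $r1, $r2  →  {$r0:0, $r1:8, $r2:6, $r3:65528, $r4:1, $r5:14, $r6:9, $r7:6}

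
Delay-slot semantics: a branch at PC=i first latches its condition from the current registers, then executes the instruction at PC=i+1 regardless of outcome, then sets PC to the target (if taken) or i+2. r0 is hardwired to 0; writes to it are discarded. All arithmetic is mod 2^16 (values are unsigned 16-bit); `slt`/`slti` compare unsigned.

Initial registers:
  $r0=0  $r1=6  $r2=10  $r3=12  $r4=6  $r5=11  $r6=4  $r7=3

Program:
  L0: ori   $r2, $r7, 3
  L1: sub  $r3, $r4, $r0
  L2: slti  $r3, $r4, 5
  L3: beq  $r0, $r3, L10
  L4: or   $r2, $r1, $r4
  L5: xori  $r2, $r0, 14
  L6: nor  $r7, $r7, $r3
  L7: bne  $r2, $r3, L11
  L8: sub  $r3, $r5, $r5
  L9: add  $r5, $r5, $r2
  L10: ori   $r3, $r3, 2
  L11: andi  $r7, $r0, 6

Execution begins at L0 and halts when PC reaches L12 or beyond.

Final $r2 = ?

6

PC=0  ori   $r2, $r7, 3      | $r0=0 $r1=6 $r2=3 $r3=12 $r4=6 $r5=11 $r6=4 $r7=3
PC=1  sub  $r3, $r4, $r0     | $r0=0 $r1=6 $r2=3 $r3=6 $r4=6 $r5=11 $r6=4 $r7=3
PC=2  slti  $r3, $r4, 5      | $r0=0 $r1=6 $r2=3 $r3=0 $r4=6 $r5=11 $r6=4 $r7=3
PC=3  beq  $r0, $r3, L10     | $r0=0 $r1=6 $r2=3 $r3=0 $r4=6 $r5=11 $r6=4 $r7=3  [TAKEN]
PC=4  or   $r2, $r1, $r4     | $r0=0 $r1=6 $r2=6 $r3=0 $r4=6 $r5=11 $r6=4 $r7=3
PC=10 ori   $r3, $r3, 2      | $r0=0 $r1=6 $r2=6 $r3=2 $r4=6 $r5=11 $r6=4 $r7=3
PC=11 andi  $r7, $r0, 6      | $r0=0 $r1=6 $r2=6 $r3=2 $r4=6 $r5=11 $r6=4 $r7=0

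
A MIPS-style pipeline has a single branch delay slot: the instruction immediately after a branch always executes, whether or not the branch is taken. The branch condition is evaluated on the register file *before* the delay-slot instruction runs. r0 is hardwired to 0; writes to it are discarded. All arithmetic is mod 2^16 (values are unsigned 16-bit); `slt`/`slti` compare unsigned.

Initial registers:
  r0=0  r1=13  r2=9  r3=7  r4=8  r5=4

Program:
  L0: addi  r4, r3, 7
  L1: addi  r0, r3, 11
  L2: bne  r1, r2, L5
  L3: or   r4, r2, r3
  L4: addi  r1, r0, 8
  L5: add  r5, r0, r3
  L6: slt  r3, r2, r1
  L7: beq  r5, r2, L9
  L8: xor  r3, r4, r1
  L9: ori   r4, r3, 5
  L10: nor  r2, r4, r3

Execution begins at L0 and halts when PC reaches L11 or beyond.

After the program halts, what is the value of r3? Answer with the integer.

2

PC=0  addi  r4, r3, 7        | r0=0 r1=13 r2=9 r3=7 r4=14 r5=4
PC=1  addi  r0, r3, 11       | r0=0 r1=13 r2=9 r3=7 r4=14 r5=4
PC=2  bne  r1, r2, L5        | r0=0 r1=13 r2=9 r3=7 r4=14 r5=4  [TAKEN]
PC=3  or   r4, r2, r3        | r0=0 r1=13 r2=9 r3=7 r4=15 r5=4
PC=5  add  r5, r0, r3        | r0=0 r1=13 r2=9 r3=7 r4=15 r5=7
PC=6  slt  r3, r2, r1        | r0=0 r1=13 r2=9 r3=1 r4=15 r5=7
PC=7  beq  r5, r2, L9        | r0=0 r1=13 r2=9 r3=1 r4=15 r5=7  [not taken]
PC=8  xor  r3, r4, r1        | r0=0 r1=13 r2=9 r3=2 r4=15 r5=7
PC=9  ori   r4, r3, 5        | r0=0 r1=13 r2=9 r3=2 r4=7 r5=7
PC=10 nor  r2, r4, r3        | r0=0 r1=13 r2=65528 r3=2 r4=7 r5=7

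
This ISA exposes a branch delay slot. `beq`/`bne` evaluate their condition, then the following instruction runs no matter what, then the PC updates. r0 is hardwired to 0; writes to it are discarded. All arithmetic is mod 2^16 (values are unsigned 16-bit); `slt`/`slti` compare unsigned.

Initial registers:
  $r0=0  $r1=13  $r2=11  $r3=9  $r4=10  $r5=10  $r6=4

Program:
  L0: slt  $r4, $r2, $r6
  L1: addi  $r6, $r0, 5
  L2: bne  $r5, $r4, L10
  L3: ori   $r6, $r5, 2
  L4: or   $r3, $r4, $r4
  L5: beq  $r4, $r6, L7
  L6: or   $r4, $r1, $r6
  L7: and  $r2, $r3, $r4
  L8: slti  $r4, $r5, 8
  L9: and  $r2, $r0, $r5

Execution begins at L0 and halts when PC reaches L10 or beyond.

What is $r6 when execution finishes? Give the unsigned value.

#0 slt  $r4, $r2, $r6 ; 0/13/11/9/0/10/4
#1 addi  $r6, $r0, 5 ; 0/13/11/9/0/10/5
#2 bne  $r5, $r4, L10 ; 0/13/11/9/0/10/5 ; →target
#3 ori   $r6, $r5, 2 ; 0/13/11/9/0/10/10

10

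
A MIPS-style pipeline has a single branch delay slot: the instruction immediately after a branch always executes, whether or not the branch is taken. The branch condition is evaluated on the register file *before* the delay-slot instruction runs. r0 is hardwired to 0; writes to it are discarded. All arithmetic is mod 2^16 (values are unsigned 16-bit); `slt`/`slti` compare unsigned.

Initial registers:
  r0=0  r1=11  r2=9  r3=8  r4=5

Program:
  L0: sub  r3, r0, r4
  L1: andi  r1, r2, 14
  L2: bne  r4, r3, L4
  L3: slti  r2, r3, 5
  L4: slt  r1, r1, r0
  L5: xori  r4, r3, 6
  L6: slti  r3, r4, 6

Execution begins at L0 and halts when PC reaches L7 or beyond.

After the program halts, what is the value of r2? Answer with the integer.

  step pc=0: sub  r3, r0, r4  regs=(0,11,9,65531,5)
  step pc=1: andi  r1, r2, 14  regs=(0,8,9,65531,5)
  step pc=2: bne  r4, r3, L4  cond=T  regs=(0,8,9,65531,5)
  step pc=3: slti  r2, r3, 5  regs=(0,8,0,65531,5)
  step pc=4: slt  r1, r1, r0  regs=(0,0,0,65531,5)
  step pc=5: xori  r4, r3, 6  regs=(0,0,0,65531,65533)
  step pc=6: slti  r3, r4, 6  regs=(0,0,0,0,65533)

0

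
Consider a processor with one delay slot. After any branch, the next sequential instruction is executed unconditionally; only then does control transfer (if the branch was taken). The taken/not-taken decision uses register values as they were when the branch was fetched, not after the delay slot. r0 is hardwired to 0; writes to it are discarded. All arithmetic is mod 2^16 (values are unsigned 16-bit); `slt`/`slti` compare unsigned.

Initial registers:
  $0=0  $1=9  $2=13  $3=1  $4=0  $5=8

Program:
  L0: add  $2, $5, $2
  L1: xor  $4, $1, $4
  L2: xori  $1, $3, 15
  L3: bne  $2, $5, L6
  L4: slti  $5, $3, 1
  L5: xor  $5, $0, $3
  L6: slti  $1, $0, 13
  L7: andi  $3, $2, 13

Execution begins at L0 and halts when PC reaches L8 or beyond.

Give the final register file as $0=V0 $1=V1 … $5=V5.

$0=0 $1=1 $2=21 $3=5 $4=9 $5=0

PC=0  add  $2, $5, $2        | $0=0 $1=9 $2=21 $3=1 $4=0 $5=8
PC=1  xor  $4, $1, $4        | $0=0 $1=9 $2=21 $3=1 $4=9 $5=8
PC=2  xori  $1, $3, 15       | $0=0 $1=14 $2=21 $3=1 $4=9 $5=8
PC=3  bne  $2, $5, L6        | $0=0 $1=14 $2=21 $3=1 $4=9 $5=8  [TAKEN]
PC=4  slti  $5, $3, 1        | $0=0 $1=14 $2=21 $3=1 $4=9 $5=0
PC=6  slti  $1, $0, 13       | $0=0 $1=1 $2=21 $3=1 $4=9 $5=0
PC=7  andi  $3, $2, 13       | $0=0 $1=1 $2=21 $3=5 $4=9 $5=0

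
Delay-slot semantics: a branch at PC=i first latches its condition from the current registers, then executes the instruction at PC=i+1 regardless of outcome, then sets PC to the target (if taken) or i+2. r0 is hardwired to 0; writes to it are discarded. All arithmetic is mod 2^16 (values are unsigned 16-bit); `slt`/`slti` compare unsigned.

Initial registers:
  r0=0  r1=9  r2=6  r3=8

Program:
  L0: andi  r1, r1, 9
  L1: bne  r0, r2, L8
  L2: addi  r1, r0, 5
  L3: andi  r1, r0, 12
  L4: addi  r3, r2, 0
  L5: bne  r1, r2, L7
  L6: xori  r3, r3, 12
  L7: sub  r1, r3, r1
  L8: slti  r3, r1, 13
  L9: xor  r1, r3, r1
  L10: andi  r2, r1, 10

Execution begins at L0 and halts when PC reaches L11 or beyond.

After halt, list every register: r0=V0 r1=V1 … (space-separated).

r0=0 r1=4 r2=0 r3=1

PC=0  andi  r1, r1, 9        | r0=0 r1=9 r2=6 r3=8
PC=1  bne  r0, r2, L8        | r0=0 r1=9 r2=6 r3=8  [TAKEN]
PC=2  addi  r1, r0, 5        | r0=0 r1=5 r2=6 r3=8
PC=8  slti  r3, r1, 13       | r0=0 r1=5 r2=6 r3=1
PC=9  xor  r1, r3, r1        | r0=0 r1=4 r2=6 r3=1
PC=10 andi  r2, r1, 10       | r0=0 r1=4 r2=0 r3=1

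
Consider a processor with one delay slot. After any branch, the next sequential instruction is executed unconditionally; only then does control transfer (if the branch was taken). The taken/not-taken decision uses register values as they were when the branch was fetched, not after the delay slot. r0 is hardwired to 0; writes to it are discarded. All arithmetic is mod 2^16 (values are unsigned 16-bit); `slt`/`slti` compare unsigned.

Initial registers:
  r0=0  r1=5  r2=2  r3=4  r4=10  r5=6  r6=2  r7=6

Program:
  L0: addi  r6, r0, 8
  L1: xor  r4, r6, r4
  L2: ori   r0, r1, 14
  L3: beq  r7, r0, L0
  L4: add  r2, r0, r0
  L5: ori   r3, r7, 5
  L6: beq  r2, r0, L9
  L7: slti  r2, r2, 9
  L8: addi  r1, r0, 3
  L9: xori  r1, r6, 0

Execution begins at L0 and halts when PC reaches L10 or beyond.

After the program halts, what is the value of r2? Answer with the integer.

1

[0] addi  r6, r0, 8  →  {r0:0, r1:5, r2:2, r3:4, r4:10, r5:6, r6:8, r7:6}
[1] xor  r4, r6, r4  →  {r0:0, r1:5, r2:2, r3:4, r4:2, r5:6, r6:8, r7:6}
[2] ori   r0, r1, 14  →  {r0:0, r1:5, r2:2, r3:4, r4:2, r5:6, r6:8, r7:6}
[3] beq  r7, r0, L0  →  {r0:0, r1:5, r2:2, r3:4, r4:2, r5:6, r6:8, r7:6}  ⟨branch fallthrough⟩
[4] add  r2, r0, r0  →  {r0:0, r1:5, r2:0, r3:4, r4:2, r5:6, r6:8, r7:6}
[5] ori   r3, r7, 5  →  {r0:0, r1:5, r2:0, r3:7, r4:2, r5:6, r6:8, r7:6}
[6] beq  r2, r0, L9  →  {r0:0, r1:5, r2:0, r3:7, r4:2, r5:6, r6:8, r7:6}  ⟨branch taken⟩
[7] slti  r2, r2, 9  →  {r0:0, r1:5, r2:1, r3:7, r4:2, r5:6, r6:8, r7:6}
[9] xori  r1, r6, 0  →  {r0:0, r1:8, r2:1, r3:7, r4:2, r5:6, r6:8, r7:6}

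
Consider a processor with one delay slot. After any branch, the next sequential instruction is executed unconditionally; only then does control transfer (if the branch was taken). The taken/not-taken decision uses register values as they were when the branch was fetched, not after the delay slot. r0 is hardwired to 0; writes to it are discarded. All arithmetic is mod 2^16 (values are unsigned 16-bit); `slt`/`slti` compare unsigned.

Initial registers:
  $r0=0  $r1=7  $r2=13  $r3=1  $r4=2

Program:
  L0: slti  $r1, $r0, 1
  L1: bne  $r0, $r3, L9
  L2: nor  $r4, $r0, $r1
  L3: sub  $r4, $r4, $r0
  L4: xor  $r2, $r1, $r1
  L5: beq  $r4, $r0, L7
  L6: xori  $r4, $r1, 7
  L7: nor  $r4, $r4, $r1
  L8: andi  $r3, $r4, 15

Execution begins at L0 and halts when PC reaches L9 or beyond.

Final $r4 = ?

PC=0  slti  $r1, $r0, 1      | $r0=0 $r1=1 $r2=13 $r3=1 $r4=2
PC=1  bne  $r0, $r3, L9      | $r0=0 $r1=1 $r2=13 $r3=1 $r4=2  [TAKEN]
PC=2  nor  $r4, $r0, $r1     | $r0=0 $r1=1 $r2=13 $r3=1 $r4=65534

65534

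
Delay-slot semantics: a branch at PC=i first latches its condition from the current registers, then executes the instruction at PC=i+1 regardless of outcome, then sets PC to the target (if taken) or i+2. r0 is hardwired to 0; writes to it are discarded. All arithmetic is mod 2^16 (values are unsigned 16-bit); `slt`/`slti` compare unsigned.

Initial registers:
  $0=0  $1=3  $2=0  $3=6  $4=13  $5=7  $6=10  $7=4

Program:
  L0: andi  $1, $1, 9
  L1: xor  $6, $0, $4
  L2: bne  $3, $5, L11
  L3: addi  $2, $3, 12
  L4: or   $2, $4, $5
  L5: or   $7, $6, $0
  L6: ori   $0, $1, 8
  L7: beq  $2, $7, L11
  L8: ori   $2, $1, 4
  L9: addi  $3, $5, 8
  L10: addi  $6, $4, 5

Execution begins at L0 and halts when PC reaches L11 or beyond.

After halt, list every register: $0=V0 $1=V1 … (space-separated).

$0=0 $1=1 $2=18 $3=6 $4=13 $5=7 $6=13 $7=4

  step pc=0: andi  $1, $1, 9  regs=(0,1,0,6,13,7,10,4)
  step pc=1: xor  $6, $0, $4  regs=(0,1,0,6,13,7,13,4)
  step pc=2: bne  $3, $5, L11  cond=T  regs=(0,1,0,6,13,7,13,4)
  step pc=3: addi  $2, $3, 12  regs=(0,1,18,6,13,7,13,4)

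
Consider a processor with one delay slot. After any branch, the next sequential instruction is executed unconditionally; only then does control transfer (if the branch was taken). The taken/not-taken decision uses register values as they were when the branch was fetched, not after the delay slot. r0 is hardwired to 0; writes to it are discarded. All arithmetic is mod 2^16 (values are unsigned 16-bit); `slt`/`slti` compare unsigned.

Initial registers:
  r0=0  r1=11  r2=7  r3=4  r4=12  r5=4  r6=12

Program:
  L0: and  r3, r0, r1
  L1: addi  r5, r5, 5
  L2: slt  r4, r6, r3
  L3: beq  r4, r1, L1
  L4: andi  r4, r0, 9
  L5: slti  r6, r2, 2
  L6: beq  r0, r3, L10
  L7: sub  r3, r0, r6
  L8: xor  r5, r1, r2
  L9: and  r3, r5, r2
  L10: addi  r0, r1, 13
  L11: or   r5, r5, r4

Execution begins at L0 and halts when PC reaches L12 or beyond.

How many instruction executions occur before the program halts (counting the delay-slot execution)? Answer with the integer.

10

[0] and  r3, r0, r1  →  {r0:0, r1:11, r2:7, r3:0, r4:12, r5:4, r6:12}
[1] addi  r5, r5, 5  →  {r0:0, r1:11, r2:7, r3:0, r4:12, r5:9, r6:12}
[2] slt  r4, r6, r3  →  {r0:0, r1:11, r2:7, r3:0, r4:0, r5:9, r6:12}
[3] beq  r4, r1, L1  →  {r0:0, r1:11, r2:7, r3:0, r4:0, r5:9, r6:12}  ⟨branch fallthrough⟩
[4] andi  r4, r0, 9  →  {r0:0, r1:11, r2:7, r3:0, r4:0, r5:9, r6:12}
[5] slti  r6, r2, 2  →  {r0:0, r1:11, r2:7, r3:0, r4:0, r5:9, r6:0}
[6] beq  r0, r3, L10  →  {r0:0, r1:11, r2:7, r3:0, r4:0, r5:9, r6:0}  ⟨branch taken⟩
[7] sub  r3, r0, r6  →  {r0:0, r1:11, r2:7, r3:0, r4:0, r5:9, r6:0}
[10] addi  r0, r1, 13  →  {r0:0, r1:11, r2:7, r3:0, r4:0, r5:9, r6:0}
[11] or   r5, r5, r4  →  {r0:0, r1:11, r2:7, r3:0, r4:0, r5:9, r6:0}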